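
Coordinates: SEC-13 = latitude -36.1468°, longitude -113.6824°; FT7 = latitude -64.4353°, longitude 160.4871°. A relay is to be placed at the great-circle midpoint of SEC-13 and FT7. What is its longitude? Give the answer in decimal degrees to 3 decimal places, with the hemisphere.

Bx = cos φ₂ cos Δλ = 0.031375,  By = cos φ₂ sin Δλ = -0.430388
φₘ = atan2(sin φ₁ + sin φ₂, √((cos φ₁ + Bx)² + By²)) = -57.70900°
λₘ = λ₁ + atan2(By, cos φ₁ + Bx) = -140.84242°

140.842°W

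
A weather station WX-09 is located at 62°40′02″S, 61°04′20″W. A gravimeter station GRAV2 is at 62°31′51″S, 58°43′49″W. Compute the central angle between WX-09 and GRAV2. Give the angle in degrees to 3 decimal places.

WX-09: φ = -62.66722°, λ = -61.07222°
GRAV2: φ = -62.53083°, λ = -58.73028°
Δφ = 0.1364°,  Δλ = 2.3419°
a = sin²(Δφ/2) + cos φ₁ cos φ₂ sin²(Δλ/2) = 0.000090
c = 2·arcsin(√a) = 0.018960 rad = 1.0863°

1.086°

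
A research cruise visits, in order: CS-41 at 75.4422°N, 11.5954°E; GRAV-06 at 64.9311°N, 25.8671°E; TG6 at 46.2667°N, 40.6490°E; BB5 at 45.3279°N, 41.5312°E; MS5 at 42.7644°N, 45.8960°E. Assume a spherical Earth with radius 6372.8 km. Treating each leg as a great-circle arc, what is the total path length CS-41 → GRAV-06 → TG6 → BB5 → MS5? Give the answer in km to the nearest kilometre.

4115 km

CS-41→GRAV-06: c = 0.200673 rad, d = 1278.85 km
GRAV-06→TG6: c = 0.354802 rad, d = 2261.08 km
TG6→BB5: c = 0.019588 rad, d = 124.83 km
BB5→MS5: c = 0.070693 rad, d = 450.51 km
Total = 1278.85 + 2261.08 + 124.83 + 450.51 = 4115.28 km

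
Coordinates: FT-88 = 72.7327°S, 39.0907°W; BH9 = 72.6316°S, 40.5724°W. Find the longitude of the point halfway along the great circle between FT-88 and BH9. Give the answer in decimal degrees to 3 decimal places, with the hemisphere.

Bx = cos φ₂ cos Δλ = 0.298415,  By = cos φ₂ sin Δλ = -0.007719
φₘ = atan2(sin φ₁ + sin φ₂, √((cos φ₁ + Bx)² + By²)) = -72.68351°
λₘ = λ₁ + atan2(By, cos φ₁ + Bx) = -39.83365°

39.834°W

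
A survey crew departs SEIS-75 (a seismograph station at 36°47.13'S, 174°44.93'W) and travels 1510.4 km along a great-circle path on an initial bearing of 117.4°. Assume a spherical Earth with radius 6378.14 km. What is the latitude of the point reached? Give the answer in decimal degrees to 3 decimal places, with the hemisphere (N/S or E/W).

41.957°S

SEIS-75: φ = -36.78550°, λ = -174.74883°
δ = d/R = 1510.4/6378.14 = 0.236809 rad
φ₂ = arcsin(sin φ₁ cos δ + cos φ₁ sin δ cos θ)
   = arcsin(-0.59882·0.97209 + 0.80088·0.23460·-0.46020) = -41.95718°
λ₂ = λ₁ + atan2(sin θ sin δ cos φ₁, cos δ − sin φ₁ sin φ₂) = -158.48361°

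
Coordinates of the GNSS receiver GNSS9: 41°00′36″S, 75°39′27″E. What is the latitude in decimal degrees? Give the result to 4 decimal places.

41° + 0′/60 + 36″/3600 = 41 + 0.00000 + 0.01000 = 41.0100°

41.0100°S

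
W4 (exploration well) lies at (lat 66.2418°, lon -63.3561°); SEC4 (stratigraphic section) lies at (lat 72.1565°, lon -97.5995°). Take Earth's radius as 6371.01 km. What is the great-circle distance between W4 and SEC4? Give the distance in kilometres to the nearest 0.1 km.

Δφ = 5.9147°,  Δλ = -34.2434°
a = sin²(Δφ/2) + cos φ₁ cos φ₂ sin²(Δλ/2) = 0.013361
c = 2·arcsin(√a) = 0.231701 rad = 13.2755°
d = R·c = 6371.01 × 0.231701 = 1476.2 km

1476.2 km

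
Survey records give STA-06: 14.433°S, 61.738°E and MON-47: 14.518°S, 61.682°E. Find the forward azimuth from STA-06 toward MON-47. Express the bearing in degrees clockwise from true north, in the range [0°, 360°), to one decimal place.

212.5°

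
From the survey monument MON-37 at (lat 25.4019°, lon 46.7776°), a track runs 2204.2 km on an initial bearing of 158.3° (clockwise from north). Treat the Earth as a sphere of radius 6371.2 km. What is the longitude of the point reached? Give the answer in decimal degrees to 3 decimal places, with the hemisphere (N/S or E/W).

54.032°E

δ = d/R = 2204.2/6371.2 = 0.345963 rad
φ₂ = arcsin(sin φ₁ cos δ + cos φ₁ sin δ cos θ)
   = arcsin(0.42897·0.94075 + 0.90332·0.33910·-0.92913) = 6.83081°
λ₂ = λ₁ + atan2(sin θ sin δ cos φ₁, cos δ − sin φ₁ sin φ₂) = 54.03220°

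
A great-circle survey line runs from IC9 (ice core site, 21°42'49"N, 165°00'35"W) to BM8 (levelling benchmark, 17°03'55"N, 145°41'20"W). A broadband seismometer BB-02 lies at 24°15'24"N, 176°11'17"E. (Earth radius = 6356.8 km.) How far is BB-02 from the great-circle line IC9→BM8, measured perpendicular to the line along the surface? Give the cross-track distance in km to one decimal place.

34.9 km

IC9: φ = +21.71361°, λ = -165.00972°
BM8: φ = +17.06528°, λ = -145.68889°
BB-02: φ = +24.25667°, λ = +176.18806°
δ₁₃ = central angle IC9→BB-02 = 0.305106 rad  (haversine)
θ₁₃ = bearing IC9→BB-02 = 281.983°,  θ₁₂ = bearing IC9→BM8 = 100.937°
dₓₜ = R·arcsin(sin δ₁₃ · sin(θ₁₃ − θ₁₂)) = 6356.8·arcsin(0.30039·sin(181.046°)) = -34.863 km
|dₓₜ| = 34.863 km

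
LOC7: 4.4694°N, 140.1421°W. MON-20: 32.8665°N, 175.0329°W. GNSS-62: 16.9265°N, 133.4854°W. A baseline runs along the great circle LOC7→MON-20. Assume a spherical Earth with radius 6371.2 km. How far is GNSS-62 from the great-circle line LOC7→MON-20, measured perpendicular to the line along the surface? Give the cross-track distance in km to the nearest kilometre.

δ₁₃ = central angle LOC7→GNSS-62 = 0.245450 rad  (haversine)
θ₁₃ = bearing LOC7→GNSS-62 = 27.154°,  θ₁₂ = bearing LOC7→MON-20 = 315.408°
dₓₜ = R·arcsin(sin δ₁₃ · sin(θ₁₃ − θ₁₂)) = 6371.2·arcsin(0.24299·sin(-288.254°)) = 1483.625 km
|dₓₜ| = 1483.625 km

1484 km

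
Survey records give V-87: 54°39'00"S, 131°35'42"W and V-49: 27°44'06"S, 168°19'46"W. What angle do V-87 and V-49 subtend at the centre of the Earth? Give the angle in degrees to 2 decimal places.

V-87: φ = -54.65000°, λ = -131.59500°
V-49: φ = -27.73500°, λ = -168.32944°
Δφ = 26.9150°,  Δλ = -36.7344°
a = sin²(Δφ/2) + cos φ₁ cos φ₂ sin²(Δλ/2) = 0.105008
c = 2·arcsin(√a) = 0.660012 rad = 37.8159°

37.82°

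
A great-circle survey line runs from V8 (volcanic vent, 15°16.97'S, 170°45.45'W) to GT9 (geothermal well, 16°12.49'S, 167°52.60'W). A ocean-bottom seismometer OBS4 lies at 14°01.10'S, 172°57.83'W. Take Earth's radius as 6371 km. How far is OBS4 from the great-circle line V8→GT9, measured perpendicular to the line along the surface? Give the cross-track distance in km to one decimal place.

55.1 km

V8: φ = -15.28283°, λ = -170.75750°
GT9: φ = -16.20817°, λ = -167.87667°
OBS4: φ = -14.01833°, λ = -172.96383°
δ₁₃ = central angle V8→OBS4 = 0.043301 rad  (haversine)
θ₁₃ = bearing V8→OBS4 = 300.359°,  θ₁₂ = bearing V8→GT9 = 108.842°
dₓₜ = R·arcsin(sin δ₁₃ · sin(θ₁₃ − θ₁₂)) = 6371·arcsin(0.04329·sin(191.517°)) = -55.062 km
|dₓₜ| = 55.062 km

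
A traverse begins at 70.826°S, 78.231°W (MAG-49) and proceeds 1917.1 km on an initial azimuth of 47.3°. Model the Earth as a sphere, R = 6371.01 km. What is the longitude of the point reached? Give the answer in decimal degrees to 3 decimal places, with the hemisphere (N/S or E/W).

δ = d/R = 1917.1/6371.01 = 0.300910 rad
φ₂ = arcsin(sin φ₁ cos δ + cos φ₁ sin δ cos θ)
   = arcsin(-0.94453·0.95507 + 0.32844·0.29639·0.67816) = -56.72737°
λ₂ = λ₁ + atan2(sin θ sin δ cos φ₁, cos δ − sin φ₁ sin φ₂) = -54.83826°

54.838°W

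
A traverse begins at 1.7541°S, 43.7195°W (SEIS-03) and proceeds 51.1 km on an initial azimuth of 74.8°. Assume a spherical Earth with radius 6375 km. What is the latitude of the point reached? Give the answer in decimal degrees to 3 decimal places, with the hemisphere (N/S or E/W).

1.634°S

δ = d/R = 51.1/6375 = 0.008016 rad
φ₂ = arcsin(sin φ₁ cos δ + cos φ₁ sin δ cos θ)
   = arcsin(-0.03061·0.99997 + 0.99953·0.00802·0.26219) = -1.63363°
λ₂ = λ₁ + atan2(sin θ sin δ cos φ₁, cos δ − sin φ₁ sin φ₂) = -43.27612°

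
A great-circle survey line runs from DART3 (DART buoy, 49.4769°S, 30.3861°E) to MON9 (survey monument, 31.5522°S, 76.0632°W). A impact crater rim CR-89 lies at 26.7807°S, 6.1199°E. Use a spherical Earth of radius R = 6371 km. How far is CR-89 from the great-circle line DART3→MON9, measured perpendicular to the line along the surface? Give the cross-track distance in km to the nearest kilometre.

3134 km

δ₁₃ = central angle DART3→CR-89 = 0.512925 rad  (haversine)
θ₁₃ = bearing DART3→CR-89 = 311.612°,  θ₁₂ = bearing DART3→MON9 = 237.363°
dₓₜ = R·arcsin(sin δ₁₃ · sin(θ₁₃ − θ₁₂)) = 6371·arcsin(0.49073·sin(74.250°)) = 3133.907 km
|dₓₜ| = 3133.907 km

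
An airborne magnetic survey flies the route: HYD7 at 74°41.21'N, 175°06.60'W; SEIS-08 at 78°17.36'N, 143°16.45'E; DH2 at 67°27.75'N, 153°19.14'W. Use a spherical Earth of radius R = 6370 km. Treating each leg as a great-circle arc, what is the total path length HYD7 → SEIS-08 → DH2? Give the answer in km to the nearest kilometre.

3355 km

HYD7: φ = +74.68683°, λ = -175.11000°
SEIS-08: φ = +78.28933°, λ = +143.27417°
DH2: φ = +67.46250°, λ = -153.31900°
HYD7→SEIS-08: c = 0.176323 rad, d = 1123.18 km
SEIS-08→DH2: c = 0.350419 rad, d = 2232.17 km
Total = 1123.18 + 2232.17 = 3355.34 km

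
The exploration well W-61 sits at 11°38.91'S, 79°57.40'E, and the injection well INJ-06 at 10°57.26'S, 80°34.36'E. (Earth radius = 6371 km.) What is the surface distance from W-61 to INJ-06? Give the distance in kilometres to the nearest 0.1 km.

W-61: φ = -11.64850°, λ = +79.95667°
INJ-06: φ = -10.95433°, λ = +80.57267°
Δφ = 0.6942°,  Δλ = 0.6160°
a = sin²(Δφ/2) + cos φ₁ cos φ₂ sin²(Δλ/2) = 0.000064
c = 2·arcsin(√a) = 0.016060 rad = 0.9202°
d = R·c = 6371 × 0.016060 = 102.3 km

102.3 km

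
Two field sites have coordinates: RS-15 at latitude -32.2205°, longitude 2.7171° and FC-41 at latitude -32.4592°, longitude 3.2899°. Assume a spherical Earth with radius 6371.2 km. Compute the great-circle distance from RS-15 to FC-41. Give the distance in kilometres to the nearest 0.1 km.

60.0 km

Δφ = -0.2387°,  Δλ = 0.5728°
a = sin²(Δφ/2) + cos φ₁ cos φ₂ sin²(Δλ/2) = 0.000022
c = 2·arcsin(√a) = 0.009418 rad = 0.5396°
d = R·c = 6371.2 × 0.009418 = 60.0 km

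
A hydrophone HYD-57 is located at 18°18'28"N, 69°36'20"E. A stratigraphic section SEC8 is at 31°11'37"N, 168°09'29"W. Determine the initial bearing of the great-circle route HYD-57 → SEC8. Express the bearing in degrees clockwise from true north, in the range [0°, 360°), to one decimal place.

48.7°

HYD-57: φ = +18.30778°, λ = +69.60556°
SEC8: φ = +31.19361°, λ = -168.15806°
Δλ = 122.2364°
y = sin Δλ · cos φ₂ = 0.723563
x = cos φ₁ sin φ₂ − sin φ₁ cos φ₂ cos Δλ = 0.635047
θ = atan2(y, x) = 48.7276° → 48.7276° (mod 360°)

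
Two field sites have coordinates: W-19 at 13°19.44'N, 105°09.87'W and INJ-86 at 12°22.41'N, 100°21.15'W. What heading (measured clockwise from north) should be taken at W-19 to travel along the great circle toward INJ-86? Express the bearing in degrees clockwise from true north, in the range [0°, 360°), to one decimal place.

W-19: φ = +13.32400°, λ = -105.16450°
INJ-86: φ = +12.37350°, λ = -100.35250°
Δλ = 4.8120°
y = sin Δλ · cos φ₂ = 0.081938
x = cos φ₁ sin φ₂ − sin φ₁ cos φ₂ cos Δλ = -0.015795
θ = atan2(y, x) = 100.9111° → 100.9111° (mod 360°)

100.9°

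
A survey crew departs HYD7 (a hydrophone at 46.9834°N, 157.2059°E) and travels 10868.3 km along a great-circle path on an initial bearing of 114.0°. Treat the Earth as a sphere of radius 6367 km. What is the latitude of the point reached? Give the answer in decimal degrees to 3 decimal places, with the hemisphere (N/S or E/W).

21.973°S

δ = d/R = 10868.3/6367 = 1.706973 rad
φ₂ = arcsin(sin φ₁ cos δ + cos φ₁ sin δ cos θ)
   = arcsin(0.73116·-0.13576 + 0.68221·0.99074·-0.40674) = -21.97304°
λ₂ = λ₁ + atan2(sin θ sin δ cos φ₁, cos δ − sin φ₁ sin φ₂) = -125.37656°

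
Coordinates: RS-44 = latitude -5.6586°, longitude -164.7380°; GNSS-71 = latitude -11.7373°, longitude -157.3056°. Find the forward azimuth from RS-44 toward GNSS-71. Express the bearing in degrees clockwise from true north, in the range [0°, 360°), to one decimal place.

130.1°

Δλ = 7.4324°
y = sin Δλ · cos φ₂ = 0.126652
x = cos φ₁ sin φ₂ − sin φ₁ cos φ₂ cos Δλ = -0.106706
θ = atan2(y, x) = 130.1145° → 130.1145° (mod 360°)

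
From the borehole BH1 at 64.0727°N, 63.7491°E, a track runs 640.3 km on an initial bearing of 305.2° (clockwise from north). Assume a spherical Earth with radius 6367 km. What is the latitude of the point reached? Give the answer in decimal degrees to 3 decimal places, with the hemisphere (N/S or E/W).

66.942°N

δ = d/R = 640.3/6367 = 0.100565 rad
φ₂ = arcsin(sin φ₁ cos δ + cos φ₁ sin δ cos θ)
   = arcsin(0.89935·0.99495 + 0.43723·0.10040·0.57643) = 66.94200°
λ₂ = λ₁ + atan2(sin θ sin δ cos φ₁, cos δ − sin φ₁ sin φ₂) = 51.65833°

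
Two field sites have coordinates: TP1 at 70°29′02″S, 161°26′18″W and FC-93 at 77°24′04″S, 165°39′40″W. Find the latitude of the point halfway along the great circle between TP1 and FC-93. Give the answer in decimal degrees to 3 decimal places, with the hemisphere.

TP1: φ = -70.48389°, λ = -161.43833°
FC-93: φ = -77.40111°, λ = -165.66111°
Bx = cos φ₂ cos Δλ = 0.217532,  By = cos φ₂ sin Δλ = -0.016062
φₘ = atan2(sin φ₁ + sin φ₂, √((cos φ₁ + Bx)² + By²)) = -73.95238°
λₘ = λ₁ + atan2(By, cos φ₁ + Bx) = -163.10619°

73.952°S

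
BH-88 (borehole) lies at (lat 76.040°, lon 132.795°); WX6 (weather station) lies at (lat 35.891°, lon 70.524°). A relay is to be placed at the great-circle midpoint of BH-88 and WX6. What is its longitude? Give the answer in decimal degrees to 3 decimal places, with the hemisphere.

83.559°E

Bx = cos φ₂ cos Δλ = 0.376947,  By = cos φ₂ sin Δλ = -0.717097
φₘ = atan2(sin φ₁ + sin φ₂, √((cos φ₁ + Bx)² + By²)) = 58.69238°
λₘ = λ₁ + atan2(By, cos φ₁ + Bx) = 83.55883°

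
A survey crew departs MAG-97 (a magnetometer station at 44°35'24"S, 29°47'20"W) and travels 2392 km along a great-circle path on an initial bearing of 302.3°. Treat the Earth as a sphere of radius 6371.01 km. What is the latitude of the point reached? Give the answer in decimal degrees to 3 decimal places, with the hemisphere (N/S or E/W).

30.903°S

MAG-97: φ = -44.59000°, λ = -29.78889°
δ = d/R = 2392/6371.01 = 0.375451 rad
φ₂ = arcsin(sin φ₁ cos δ + cos φ₁ sin δ cos θ)
   = arcsin(-0.70203·0.93034 + 0.71215·0.36669·0.53435) = -30.90305°
λ₂ = λ₁ + atan2(sin θ sin δ cos φ₁, cos δ − sin φ₁ sin φ₂) = -50.96476°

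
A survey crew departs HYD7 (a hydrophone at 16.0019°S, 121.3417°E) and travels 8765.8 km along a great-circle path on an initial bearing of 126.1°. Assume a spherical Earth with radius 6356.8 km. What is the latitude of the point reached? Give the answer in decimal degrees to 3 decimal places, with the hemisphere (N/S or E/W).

37.484°S

δ = d/R = 8765.8/6356.8 = 1.378964 rad
φ₂ = arcsin(sin φ₁ cos δ + cos φ₁ sin δ cos θ)
   = arcsin(-0.27567·0.19066 + 0.96125·0.98166·-0.58920) = -37.48371°
λ₂ = λ₁ + atan2(sin θ sin δ cos φ₁, cos δ − sin φ₁ sin φ₂) = -150.37891°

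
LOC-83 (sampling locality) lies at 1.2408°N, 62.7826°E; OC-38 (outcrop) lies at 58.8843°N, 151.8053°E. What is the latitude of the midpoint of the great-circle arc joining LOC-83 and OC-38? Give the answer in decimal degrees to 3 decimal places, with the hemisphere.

Bx = cos φ₂ cos Δλ = 0.008814,  By = cos φ₂ sin Δλ = 0.516693
φₘ = atan2(sin φ₁ + sin φ₂, √((cos φ₁ + Bx)² + By²)) = 37.76079°
λₘ = λ₁ + atan2(By, cos φ₁ + Bx) = 89.90855°

37.761°N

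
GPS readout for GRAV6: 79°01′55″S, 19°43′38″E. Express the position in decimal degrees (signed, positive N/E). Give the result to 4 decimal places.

lat: 79.0319° S → -79.0319°
lon: 19.7272° E → +19.7272°

-79.0319°, +19.7272°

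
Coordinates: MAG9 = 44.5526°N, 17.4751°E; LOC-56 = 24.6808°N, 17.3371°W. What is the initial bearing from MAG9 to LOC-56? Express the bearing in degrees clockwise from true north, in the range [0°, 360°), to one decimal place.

246.5°

Δλ = -34.8122°
y = sin Δλ · cos φ₂ = -0.518737
x = cos φ₁ sin φ₂ − sin φ₁ cos φ₂ cos Δλ = -0.225826
θ = atan2(y, x) = -113.5254° → 246.4746° (mod 360°)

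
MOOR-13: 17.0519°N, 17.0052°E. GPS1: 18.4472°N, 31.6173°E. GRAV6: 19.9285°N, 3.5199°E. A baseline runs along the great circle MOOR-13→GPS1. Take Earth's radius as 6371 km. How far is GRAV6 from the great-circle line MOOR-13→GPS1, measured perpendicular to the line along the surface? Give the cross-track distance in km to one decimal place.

δ₁₃ = central angle MOOR-13→GRAV6 = 0.228708 rad  (haversine)
θ₁₃ = bearing MOOR-13→GRAV6 = 284.766°,  θ₁₂ = bearing MOOR-13→GPS1 = 82.067°
dₓₜ = R·arcsin(sin δ₁₃ · sin(θ₁₃ − θ₁₂)) = 6371·arcsin(0.22672·sin(202.699°)) = -558.110 km
|dₓₜ| = 558.110 km

558.1 km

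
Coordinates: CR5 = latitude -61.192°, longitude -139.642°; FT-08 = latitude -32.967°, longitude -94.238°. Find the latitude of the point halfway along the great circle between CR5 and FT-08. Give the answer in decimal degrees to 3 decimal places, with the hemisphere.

Bx = cos φ₂ cos Δλ = 0.589054,  By = cos φ₂ sin Δλ = 0.597420
φₘ = atan2(sin φ₁ + sin φ₂, √((cos φ₁ + Bx)² + By²)) = -49.19438°
λₘ = λ₁ + atan2(By, cos φ₁ + Bx) = -110.48697°

49.194°S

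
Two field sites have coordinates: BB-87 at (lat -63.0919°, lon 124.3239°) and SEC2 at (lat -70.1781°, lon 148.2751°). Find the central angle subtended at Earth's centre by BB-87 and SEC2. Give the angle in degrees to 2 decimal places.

11.72°

Δφ = -7.0862°,  Δλ = 23.9512°
a = sin²(Δφ/2) + cos φ₁ cos φ₂ sin²(Δλ/2) = 0.010426
c = 2·arcsin(√a) = 0.204576 rad = 11.7213°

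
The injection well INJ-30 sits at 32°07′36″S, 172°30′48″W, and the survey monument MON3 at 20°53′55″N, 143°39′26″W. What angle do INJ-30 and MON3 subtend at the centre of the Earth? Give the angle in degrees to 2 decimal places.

INJ-30: φ = -32.12667°, λ = -172.51333°
MON3: φ = +20.89861°, λ = -143.65722°
Δφ = 53.0253°,  Δλ = 28.8561°
a = sin²(Δφ/2) + cos φ₁ cos φ₂ sin²(Δλ/2) = 0.248386
c = 2·arcsin(√a) = 1.043467 rad = 59.7862°

59.79°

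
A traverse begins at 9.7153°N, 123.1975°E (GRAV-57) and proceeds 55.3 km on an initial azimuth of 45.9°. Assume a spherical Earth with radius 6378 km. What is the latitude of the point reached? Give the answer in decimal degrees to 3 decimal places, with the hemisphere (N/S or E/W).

10.061°N

δ = d/R = 55.3/6378 = 0.008670 rad
φ₂ = arcsin(sin φ₁ cos δ + cos φ₁ sin δ cos θ)
   = arcsin(0.16875·0.99996 + 0.98566·0.00867·0.69591) = 10.06082°
λ₂ = λ₁ + atan2(sin θ sin δ cos φ₁, cos δ − sin φ₁ sin φ₂) = 123.55982°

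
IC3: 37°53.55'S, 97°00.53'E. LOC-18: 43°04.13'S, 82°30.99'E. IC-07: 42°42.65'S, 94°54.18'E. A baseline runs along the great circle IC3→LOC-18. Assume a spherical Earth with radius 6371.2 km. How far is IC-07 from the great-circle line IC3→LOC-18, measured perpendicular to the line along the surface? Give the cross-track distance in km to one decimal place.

381.2 km

IC3: φ = -37.89250°, λ = +97.00883°
LOC-18: φ = -43.06883°, λ = +82.51650°
IC-07: φ = -42.71083°, λ = +94.90300°
δ₁₃ = central angle IC3→IC-07 = 0.088636 rad  (haversine)
θ₁₃ = bearing IC3→IC-07 = 197.759°,  θ₁₂ = bearing IC3→LOC-18 = 240.248°
dₓₜ = R·arcsin(sin δ₁₃ · sin(θ₁₃ − θ₁₂)) = 6371.2·arcsin(0.08852·sin(-42.489°)) = -381.161 km
|dₓₜ| = 381.161 km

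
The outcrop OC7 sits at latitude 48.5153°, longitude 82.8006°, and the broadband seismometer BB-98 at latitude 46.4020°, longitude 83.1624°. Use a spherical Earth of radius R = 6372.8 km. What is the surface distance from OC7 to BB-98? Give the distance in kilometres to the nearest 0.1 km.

236.6 km

Δφ = -2.1133°,  Δλ = 0.3618°
a = sin²(Δφ/2) + cos φ₁ cos φ₂ sin²(Δλ/2) = 0.000345
c = 2·arcsin(√a) = 0.037130 rad = 2.1274°
d = R·c = 6372.8 × 0.037130 = 236.6 km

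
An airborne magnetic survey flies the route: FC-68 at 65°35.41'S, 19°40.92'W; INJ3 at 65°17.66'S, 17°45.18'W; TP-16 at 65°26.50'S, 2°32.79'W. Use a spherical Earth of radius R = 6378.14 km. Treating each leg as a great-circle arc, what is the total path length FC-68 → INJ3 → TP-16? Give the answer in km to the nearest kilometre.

FC-68: φ = -65.59017°, λ = -19.68200°
INJ3: φ = -65.29433°, λ = -17.75300°
TP-16: φ = -65.44167°, λ = -2.54650°
FC-68→INJ3: c = 0.014914 rad, d = 95.12 km
INJ3→TP-16: c = 0.110378 rad, d = 704.01 km
Total = 95.12 + 704.01 = 799.13 km

799 km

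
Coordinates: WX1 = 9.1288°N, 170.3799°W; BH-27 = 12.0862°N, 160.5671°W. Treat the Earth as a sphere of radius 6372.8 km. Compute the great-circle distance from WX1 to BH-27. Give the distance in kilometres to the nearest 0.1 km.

1121.9 km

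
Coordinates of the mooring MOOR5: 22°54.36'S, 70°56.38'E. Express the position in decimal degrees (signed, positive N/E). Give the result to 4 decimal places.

-22.9060°, +70.9397°

lat: 22.9060° S → -22.9060°
lon: 70.9397° E → +70.9397°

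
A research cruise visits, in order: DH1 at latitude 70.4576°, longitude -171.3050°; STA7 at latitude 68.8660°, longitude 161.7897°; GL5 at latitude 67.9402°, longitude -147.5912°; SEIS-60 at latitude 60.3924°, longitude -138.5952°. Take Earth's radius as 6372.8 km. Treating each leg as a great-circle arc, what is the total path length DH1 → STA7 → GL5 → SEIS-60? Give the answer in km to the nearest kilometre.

DH1→STA7: c = 0.164140 rad, d = 1046.03 km
STA7→GL5: c = 0.316366 rad, d = 2016.14 km
GL5→SEIS-60: c = 0.148100 rad, d = 943.81 km
Total = 1046.03 + 2016.14 + 943.81 = 4005.98 km

4006 km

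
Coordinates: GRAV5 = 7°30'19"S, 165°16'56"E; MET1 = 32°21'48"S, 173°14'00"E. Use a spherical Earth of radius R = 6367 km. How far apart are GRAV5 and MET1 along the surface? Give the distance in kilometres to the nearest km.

2882 km

GRAV5: φ = -7.50528°, λ = +165.28222°
MET1: φ = -32.36333°, λ = +173.23333°
Δφ = -24.8581°,  Δλ = 7.9511°
a = sin²(Δφ/2) + cos φ₁ cos φ₂ sin²(Δλ/2) = 0.050349
c = 2·arcsin(√a) = 0.452627 rad = 25.9336°
d = R·c = 6367 × 0.452627 = 2881.9 km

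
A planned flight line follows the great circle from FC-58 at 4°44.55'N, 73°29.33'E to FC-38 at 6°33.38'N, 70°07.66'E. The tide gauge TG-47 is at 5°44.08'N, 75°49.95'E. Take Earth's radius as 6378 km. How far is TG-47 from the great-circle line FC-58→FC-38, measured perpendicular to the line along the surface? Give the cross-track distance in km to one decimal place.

221.7 km

FC-58: φ = +4.74250°, λ = +73.48883°
FC-38: φ = +6.55633°, λ = +70.12767°
TG-47: φ = +5.73467°, λ = +75.83250°
δ₁₃ = central angle FC-58→TG-47 = 0.044261 rad  (haversine)
θ₁₃ = bearing FC-58→TG-47 = 66.865°,  θ₁₂ = bearing FC-58→FC-38 = 298.628°
dₓₜ = R·arcsin(sin δ₁₃ · sin(θ₁₃ − θ₁₂)) = 6378·arcsin(0.04425·sin(-231.763°)) = 221.705 km
|dₓₜ| = 221.705 km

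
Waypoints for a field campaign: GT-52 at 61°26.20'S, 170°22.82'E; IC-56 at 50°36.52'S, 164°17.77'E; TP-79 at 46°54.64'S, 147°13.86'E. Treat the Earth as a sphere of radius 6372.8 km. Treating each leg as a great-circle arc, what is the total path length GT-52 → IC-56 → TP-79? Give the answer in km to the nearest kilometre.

2575 km

GT-52: φ = -61.43667°, λ = +170.38033°
IC-56: φ = -50.60867°, λ = +164.29617°
TP-79: φ = -46.91067°, λ = +147.23100°
GT-52→IC-56: c = 0.197876 rad, d = 1261.02 km
IC-56→TP-79: c = 0.206130 rad, d = 1313.63 km
Total = 1261.02 + 1313.63 = 2574.65 km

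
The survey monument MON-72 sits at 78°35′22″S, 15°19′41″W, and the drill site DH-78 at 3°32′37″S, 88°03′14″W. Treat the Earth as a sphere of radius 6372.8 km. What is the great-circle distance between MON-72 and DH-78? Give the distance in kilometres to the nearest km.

MON-72: φ = -78.58944°, λ = -15.32806°
DH-78: φ = -3.54361°, λ = -88.05389°
Δφ = 75.0458°,  Δλ = -72.7258°
a = sin²(Δφ/2) + cos φ₁ cos φ₂ sin²(Δλ/2) = 0.440389
c = 2·arcsin(√a) = 1.451291 rad = 83.1528°
d = R·c = 6372.8 × 1.451291 = 9248.8 km

9249 km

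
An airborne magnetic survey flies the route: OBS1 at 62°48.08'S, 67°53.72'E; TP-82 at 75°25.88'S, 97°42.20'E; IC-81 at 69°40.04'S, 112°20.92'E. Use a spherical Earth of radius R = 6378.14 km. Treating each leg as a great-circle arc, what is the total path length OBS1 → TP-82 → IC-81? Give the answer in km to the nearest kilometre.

OBS1: φ = -62.80133°, λ = +67.89533°
TP-82: φ = -75.43133°, λ = +97.70333°
IC-81: φ = -69.66733°, λ = +112.34867°
OBS1→TP-82: c = 0.281676 rad, d = 1796.57 km
TP-82→IC-81: c = 0.125747 rad, d = 802.03 km
Total = 1796.57 + 802.03 = 2598.60 km

2599 km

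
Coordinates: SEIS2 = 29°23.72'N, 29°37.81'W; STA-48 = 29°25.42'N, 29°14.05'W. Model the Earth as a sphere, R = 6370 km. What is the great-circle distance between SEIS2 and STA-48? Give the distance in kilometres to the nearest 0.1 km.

SEIS2: φ = +29.39533°, λ = -29.63017°
STA-48: φ = +29.42367°, λ = -29.23417°
Δφ = 0.0283°,  Δλ = 0.3960°
a = sin²(Δφ/2) + cos φ₁ cos φ₂ sin²(Δλ/2) = 0.000009
c = 2·arcsin(√a) = 0.006041 rad = 0.3461°
d = R·c = 6370 × 0.006041 = 38.5 km

38.5 km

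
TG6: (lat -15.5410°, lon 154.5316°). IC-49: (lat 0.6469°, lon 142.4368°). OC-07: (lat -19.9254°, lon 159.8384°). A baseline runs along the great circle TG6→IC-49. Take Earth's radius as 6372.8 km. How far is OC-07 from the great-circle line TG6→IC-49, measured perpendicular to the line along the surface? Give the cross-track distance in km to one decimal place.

138.6 km

δ₁₃ = central angle TG6→OC-07 = 0.116760 rad  (haversine)
θ₁₃ = bearing TG6→OC-07 = 131.720°,  θ₁₂ = bearing TG6→IC-49 = 322.479°
dₓₜ = R·arcsin(sin δ₁₃ · sin(θ₁₃ − θ₁₂)) = 6372.8·arcsin(0.11650·sin(-190.759°)) = 138.597 km
|dₓₜ| = 138.597 km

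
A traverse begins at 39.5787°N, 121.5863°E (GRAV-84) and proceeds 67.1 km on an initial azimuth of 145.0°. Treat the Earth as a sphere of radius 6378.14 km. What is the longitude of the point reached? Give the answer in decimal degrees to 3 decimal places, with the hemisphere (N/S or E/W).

122.032°E

δ = d/R = 67.1/6378.14 = 0.010520 rad
φ₂ = arcsin(sin φ₁ cos δ + cos φ₁ sin δ cos θ)
   = arcsin(0.63714·0.99994 + 0.77075·0.01052·-0.81915) = 39.08409°
λ₂ = λ₁ + atan2(sin θ sin δ cos φ₁, cos δ − sin φ₁ sin φ₂) = 122.03170°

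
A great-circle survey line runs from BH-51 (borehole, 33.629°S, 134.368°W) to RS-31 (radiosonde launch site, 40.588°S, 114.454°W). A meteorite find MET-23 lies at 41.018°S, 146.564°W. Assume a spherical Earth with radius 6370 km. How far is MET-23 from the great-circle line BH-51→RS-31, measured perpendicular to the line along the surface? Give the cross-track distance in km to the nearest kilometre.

δ₁₃ = central angle BH-51→MET-23 = 0.212451 rad  (haversine)
θ₁₃ = bearing BH-51→MET-23 = 229.107°,  θ₁₂ = bearing BH-51→RS-31 = 119.494°
dₓₜ = R·arcsin(sin δ₁₃ · sin(θ₁₃ − θ₁₂)) = 6370·arcsin(0.21086·sin(109.613°)) = 1273.693 km
|dₓₜ| = 1273.693 km

1274 km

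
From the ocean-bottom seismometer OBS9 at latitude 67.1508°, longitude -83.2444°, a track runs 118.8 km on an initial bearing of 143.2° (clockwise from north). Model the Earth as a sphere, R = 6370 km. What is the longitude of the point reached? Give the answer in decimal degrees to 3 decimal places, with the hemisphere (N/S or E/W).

δ = d/R = 118.8/6370 = 0.018650 rad
φ₂ = arcsin(sin φ₁ cos δ + cos φ₁ sin δ cos θ)
   = arcsin(0.92153·0.99983 + 0.38831·0.01865·-0.80073) = 66.28699°
λ₂ = λ₁ + atan2(sin θ sin δ cos φ₁, cos δ − sin φ₁ sin φ₂) = -81.65263°

81.653°W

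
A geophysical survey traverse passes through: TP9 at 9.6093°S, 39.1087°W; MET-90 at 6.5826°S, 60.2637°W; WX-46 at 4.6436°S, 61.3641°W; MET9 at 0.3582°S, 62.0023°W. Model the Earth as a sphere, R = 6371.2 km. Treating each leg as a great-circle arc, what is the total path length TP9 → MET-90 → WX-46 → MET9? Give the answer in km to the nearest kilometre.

TP9→MET-90: c = 0.369256 rad, d = 2352.60 km
MET-90→WX-46: c = 0.038866 rad, d = 247.62 km
WX-46→MET9: c = 0.075617 rad, d = 481.77 km
Total = 2352.60 + 247.62 + 481.77 = 3082.00 km

3082 km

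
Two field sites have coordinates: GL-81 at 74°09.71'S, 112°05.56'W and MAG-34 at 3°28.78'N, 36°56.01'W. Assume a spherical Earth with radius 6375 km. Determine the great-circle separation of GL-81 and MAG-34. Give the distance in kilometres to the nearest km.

GL-81: φ = -74.16183°, λ = -112.09267°
MAG-34: φ = +3.47967°, λ = -36.93350°
Δφ = 77.6415°,  Δλ = 75.1592°
a = sin²(Δφ/2) + cos φ₁ cos φ₂ sin²(Δλ/2) = 0.494307
c = 2·arcsin(√a) = 1.559411 rad = 89.3476°
d = R·c = 6375 × 1.559411 = 9941.2 km

9941 km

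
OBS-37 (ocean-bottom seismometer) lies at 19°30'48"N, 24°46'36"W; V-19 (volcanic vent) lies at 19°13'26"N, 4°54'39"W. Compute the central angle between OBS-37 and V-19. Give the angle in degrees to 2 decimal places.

OBS-37: φ = +19.51333°, λ = -24.77667°
V-19: φ = +19.22389°, λ = -4.91083°
Δφ = -0.2894°,  Δλ = 19.8658°
a = sin²(Δφ/2) + cos φ₁ cos φ₂ sin²(Δλ/2) = 0.026488
c = 2·arcsin(√a) = 0.326958 rad = 18.7333°

18.73°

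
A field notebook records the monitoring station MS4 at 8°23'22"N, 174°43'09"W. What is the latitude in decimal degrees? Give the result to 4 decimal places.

8° + 23′/60 + 22″/3600 = 8 + 0.38333 + 0.00611 = 8.3894°

8.3894°N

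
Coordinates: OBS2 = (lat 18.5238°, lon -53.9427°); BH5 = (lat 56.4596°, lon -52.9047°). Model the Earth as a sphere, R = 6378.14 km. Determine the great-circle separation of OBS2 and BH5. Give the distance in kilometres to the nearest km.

4224 km

Δφ = 37.9358°,  Δλ = 1.0380°
a = sin²(Δφ/2) + cos φ₁ cos φ₂ sin²(Δλ/2) = 0.105693
c = 2·arcsin(√a) = 0.662244 rad = 37.9438°
d = R·c = 6378.14 × 0.662244 = 4223.9 km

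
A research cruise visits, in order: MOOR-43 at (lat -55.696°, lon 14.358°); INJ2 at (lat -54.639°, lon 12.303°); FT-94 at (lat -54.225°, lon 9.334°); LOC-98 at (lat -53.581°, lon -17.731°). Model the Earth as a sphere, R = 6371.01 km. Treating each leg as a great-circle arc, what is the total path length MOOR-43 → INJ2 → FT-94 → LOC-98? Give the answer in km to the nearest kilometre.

MOOR-43→INJ2: c = 0.027566 rad, d = 175.63 km
INJ2→FT-94: c = 0.030993 rad, d = 197.46 km
FT-94→LOC-98: c = 0.276820 rad, d = 1763.62 km
Total = 175.63 + 197.46 + 1763.62 = 2136.70 km

2137 km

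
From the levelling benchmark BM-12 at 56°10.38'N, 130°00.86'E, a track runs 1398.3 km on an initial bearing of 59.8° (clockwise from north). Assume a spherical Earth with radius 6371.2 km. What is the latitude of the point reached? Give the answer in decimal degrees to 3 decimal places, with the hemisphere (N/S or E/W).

BM-12: φ = +56.17300°, λ = +130.01433°
δ = d/R = 1398.3/6371.2 = 0.219472 rad
φ₂ = arcsin(sin φ₁ cos δ + cos φ₁ sin δ cos θ)
   = arcsin(0.83072·0.97601 + 0.55669·0.21771·0.50302) = 60.66389°
λ₂ = λ₁ + atan2(sin θ sin δ cos φ₁, cos δ − sin φ₁ sin φ₂) = 152.59995°

60.664°N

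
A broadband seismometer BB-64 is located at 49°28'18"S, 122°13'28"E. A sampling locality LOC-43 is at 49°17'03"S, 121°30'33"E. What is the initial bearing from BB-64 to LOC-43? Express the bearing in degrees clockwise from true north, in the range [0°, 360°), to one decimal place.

BB-64: φ = -49.47167°, λ = +122.22444°
LOC-43: φ = -49.28417°, λ = +121.50917°
Δλ = -0.7153°
y = sin Δλ · cos φ₂ = -0.008143
x = cos φ₁ sin φ₂ − sin φ₁ cos φ₂ cos Δλ = 0.003234
θ = atan2(y, x) = -68.3408° → 291.6592° (mod 360°)

291.7°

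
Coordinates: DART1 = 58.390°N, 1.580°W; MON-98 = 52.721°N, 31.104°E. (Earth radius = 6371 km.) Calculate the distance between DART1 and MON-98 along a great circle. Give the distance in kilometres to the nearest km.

Δφ = -5.6690°,  Δλ = 32.6840°
a = sin²(Δφ/2) + cos φ₁ cos φ₂ sin²(Δλ/2) = 0.027579
c = 2·arcsin(√a) = 0.333684 rad = 19.1187°
d = R·c = 6371 × 0.333684 = 2125.9 km

2126 km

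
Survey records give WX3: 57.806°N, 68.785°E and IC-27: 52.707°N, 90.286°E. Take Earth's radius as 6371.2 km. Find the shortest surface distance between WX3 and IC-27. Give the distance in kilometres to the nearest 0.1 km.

Δφ = -5.0990°,  Δλ = 21.5010°
a = sin²(Δφ/2) + cos φ₁ cos φ₂ sin²(Δλ/2) = 0.013211
c = 2·arcsin(√a) = 0.230385 rad = 13.2001°
d = R·c = 6371.2 × 0.230385 = 1467.8 km

1467.8 km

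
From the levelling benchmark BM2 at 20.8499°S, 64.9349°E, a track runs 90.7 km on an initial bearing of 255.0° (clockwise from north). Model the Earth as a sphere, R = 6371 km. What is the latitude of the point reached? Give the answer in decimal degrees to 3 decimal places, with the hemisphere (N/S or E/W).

21.059°S

δ = d/R = 90.7/6371 = 0.014236 rad
φ₂ = arcsin(sin φ₁ cos δ + cos φ₁ sin δ cos θ)
   = arcsin(-0.35592·0.99990 + 0.93452·0.01424·-0.25882) = -21.05894°
λ₂ = λ₁ + atan2(sin θ sin δ cos φ₁, cos δ − sin φ₁ sin φ₂) = 64.09062°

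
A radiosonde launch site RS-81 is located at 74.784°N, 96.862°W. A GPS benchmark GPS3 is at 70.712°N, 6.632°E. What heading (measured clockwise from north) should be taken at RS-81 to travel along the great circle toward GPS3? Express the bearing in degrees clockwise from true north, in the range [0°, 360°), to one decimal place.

44.9°

Δλ = 103.4940°
y = sin Δλ · cos φ₂ = 0.321198
x = cos φ₁ sin φ₂ − sin φ₁ cos φ₂ cos Δλ = 0.322102
θ = atan2(y, x) = 44.9195° → 44.9195° (mod 360°)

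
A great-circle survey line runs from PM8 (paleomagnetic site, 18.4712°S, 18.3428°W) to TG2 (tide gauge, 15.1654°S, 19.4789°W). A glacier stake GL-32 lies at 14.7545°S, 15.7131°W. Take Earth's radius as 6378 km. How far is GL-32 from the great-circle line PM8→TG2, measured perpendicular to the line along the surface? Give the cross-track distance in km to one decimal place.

398.5 km

δ₁₃ = central angle PM8→GL-32 = 0.078367 rad  (haversine)
θ₁₃ = bearing PM8→GL-32 = 34.523°,  θ₁₂ = bearing PM8→TG2 = 341.623°
dₓₜ = R·arcsin(sin δ₁₃ · sin(θ₁₃ − θ₁₂)) = 6378·arcsin(0.07829·sin(-307.100°)) = 398.503 km
|dₓₜ| = 398.503 km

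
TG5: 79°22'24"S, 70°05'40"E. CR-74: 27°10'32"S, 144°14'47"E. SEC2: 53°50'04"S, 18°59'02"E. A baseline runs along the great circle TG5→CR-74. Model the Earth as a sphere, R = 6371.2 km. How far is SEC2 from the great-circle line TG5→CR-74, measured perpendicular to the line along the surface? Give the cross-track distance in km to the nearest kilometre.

1898 km

TG5: φ = -79.37333°, λ = +70.09444°
CR-74: φ = -27.17556°, λ = +144.24639°
SEC2: φ = -53.83444°, λ = +18.98389°
δ₁₃ = central angle TG5→SEC2 = 0.532007 rad  (haversine)
θ₁₃ = bearing TG5→SEC2 = 295.110°,  θ₁₂ = bearing TG5→CR-74 = 79.763°
dₓₜ = R·arcsin(sin δ₁₃ · sin(θ₁₃ − θ₁₂)) = 6371.2·arcsin(0.50726·sin(215.347°)) = -1897.649 km
|dₓₜ| = 1897.649 km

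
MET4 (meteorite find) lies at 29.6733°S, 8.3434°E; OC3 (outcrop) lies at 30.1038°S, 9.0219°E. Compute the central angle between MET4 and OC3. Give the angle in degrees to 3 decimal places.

Δφ = -0.4305°,  Δλ = 0.6785°
a = sin²(Δφ/2) + cos φ₁ cos φ₂ sin²(Δλ/2) = 0.000040
c = 2·arcsin(√a) = 0.012723 rad = 0.7290°

0.729°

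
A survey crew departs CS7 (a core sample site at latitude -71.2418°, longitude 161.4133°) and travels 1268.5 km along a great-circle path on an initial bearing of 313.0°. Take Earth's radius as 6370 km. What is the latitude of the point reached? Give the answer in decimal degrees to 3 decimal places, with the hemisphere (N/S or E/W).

δ = d/R = 1268.5/6370 = 0.199137 rad
φ₂ = arcsin(sin φ₁ cos δ + cos φ₁ sin δ cos θ)
   = arcsin(-0.94688·0.98024 + 0.32157·0.19782·0.68200) = -62.22523°
λ₂ = λ₁ + atan2(sin θ sin δ cos φ₁, cos δ − sin φ₁ sin φ₂) = 143.32568°

62.225°S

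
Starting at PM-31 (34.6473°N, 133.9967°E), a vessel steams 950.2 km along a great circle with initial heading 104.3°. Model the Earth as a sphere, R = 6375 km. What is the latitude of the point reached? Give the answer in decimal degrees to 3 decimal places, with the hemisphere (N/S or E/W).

32.144°N

δ = d/R = 950.2/6375 = 0.149051 rad
φ₂ = arcsin(sin φ₁ cos δ + cos φ₁ sin δ cos θ)
   = arcsin(0.56852·0.98891 + 0.82267·0.14850·-0.24700) = 32.14371°
λ₂ = λ₁ + atan2(sin θ sin δ cos φ₁, cos δ − sin φ₁ sin φ₂) = 143.78155°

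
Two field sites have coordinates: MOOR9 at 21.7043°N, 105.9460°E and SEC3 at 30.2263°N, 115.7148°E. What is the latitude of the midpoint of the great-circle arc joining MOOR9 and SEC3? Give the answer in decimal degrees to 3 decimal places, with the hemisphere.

26.047°N

Bx = cos φ₂ cos Δλ = 0.851516,  By = cos φ₂ sin Δλ = 0.146605
φₘ = atan2(sin φ₁ + sin φ₂, √((cos φ₁ + Bx)² + By²)) = 26.04733°
λₘ = λ₁ + atan2(By, cos φ₁ + Bx) = 110.65275°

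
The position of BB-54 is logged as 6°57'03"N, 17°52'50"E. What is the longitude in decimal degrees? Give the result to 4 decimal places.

17.8806°E

17° + 52′/60 + 50″/3600 = 17 + 0.86667 + 0.01389 = 17.8806°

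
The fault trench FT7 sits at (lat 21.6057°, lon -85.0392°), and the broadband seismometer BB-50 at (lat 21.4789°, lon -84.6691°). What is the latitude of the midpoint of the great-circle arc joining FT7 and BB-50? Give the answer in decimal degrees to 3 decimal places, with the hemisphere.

21.542°N

Bx = cos φ₂ cos Δλ = 0.930533,  By = cos φ₂ sin Δλ = 0.006011
φₘ = atan2(sin φ₁ + sin φ₂, √((cos φ₁ + Bx)² + By²)) = 21.54240°
λₘ = λ₁ + atan2(By, cos φ₁ + Bx) = -84.85407°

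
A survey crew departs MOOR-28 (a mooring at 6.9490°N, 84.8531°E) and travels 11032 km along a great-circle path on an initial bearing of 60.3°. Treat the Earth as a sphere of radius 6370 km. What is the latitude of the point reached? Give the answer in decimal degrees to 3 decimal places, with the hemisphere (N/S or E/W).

27.778°N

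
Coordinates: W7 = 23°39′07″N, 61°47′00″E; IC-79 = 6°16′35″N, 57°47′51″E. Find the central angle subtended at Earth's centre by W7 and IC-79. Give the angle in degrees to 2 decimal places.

17.79°

W7: φ = +23.65194°, λ = +61.78333°
IC-79: φ = +6.27639°, λ = +57.79750°
Δφ = -17.3756°,  Δλ = -3.9858°
a = sin²(Δφ/2) + cos φ₁ cos φ₂ sin²(Δλ/2) = 0.023917
c = 2·arcsin(√a) = 0.310550 rad = 17.7932°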